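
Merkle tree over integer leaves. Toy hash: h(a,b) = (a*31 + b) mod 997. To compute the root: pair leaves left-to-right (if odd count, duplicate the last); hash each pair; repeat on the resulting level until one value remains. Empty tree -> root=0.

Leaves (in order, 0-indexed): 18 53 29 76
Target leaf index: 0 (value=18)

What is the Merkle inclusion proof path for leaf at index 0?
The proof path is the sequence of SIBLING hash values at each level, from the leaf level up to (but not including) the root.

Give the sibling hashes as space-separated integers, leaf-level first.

Answer: 53 975

Derivation:
L0 (leaves): [18, 53, 29, 76], target index=0
L1: h(18,53)=(18*31+53)%997=611 [pair 0] h(29,76)=(29*31+76)%997=975 [pair 1] -> [611, 975]
  Sibling for proof at L0: 53
L2: h(611,975)=(611*31+975)%997=973 [pair 0] -> [973]
  Sibling for proof at L1: 975
Root: 973
Proof path (sibling hashes from leaf to root): [53, 975]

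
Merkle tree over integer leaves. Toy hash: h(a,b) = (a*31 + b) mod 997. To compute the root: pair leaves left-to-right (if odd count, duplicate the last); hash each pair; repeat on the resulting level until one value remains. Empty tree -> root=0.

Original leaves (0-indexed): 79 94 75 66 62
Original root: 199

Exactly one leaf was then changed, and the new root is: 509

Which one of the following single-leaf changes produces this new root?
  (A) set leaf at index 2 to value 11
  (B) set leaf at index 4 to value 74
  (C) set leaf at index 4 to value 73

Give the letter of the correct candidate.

Answer: A

Derivation:
Original leaves: [79, 94, 75, 66, 62]
Target new root: 509
Try each candidate change and compute the resulting root:
Candidate A: set leaf[2] = 11 -> leaves = [79, 94, 11, 66, 62]
  L0: [79, 94, 11, 66, 62]
  L1: h(79,94)=(79*31+94)%997=549 h(11,66)=(11*31+66)%997=407 h(62,62)=(62*31+62)%997=987 -> [549, 407, 987]
  L2: h(549,407)=(549*31+407)%997=477 h(987,987)=(987*31+987)%997=677 -> [477, 677]
  L3: h(477,677)=(477*31+677)%997=509 -> [509]
  root = 509 == target 509  ** MATCH **
Candidate B: set leaf[4] = 74 -> leaves = [79, 94, 75, 66, 74]
  L0: [79, 94, 75, 66, 74]
  L1: h(79,94)=(79*31+94)%997=549 h(75,66)=(75*31+66)%997=397 h(74,74)=(74*31+74)%997=374 -> [549, 397, 374]
  L2: h(549,397)=(549*31+397)%997=467 h(374,374)=(374*31+374)%997=4 -> [467, 4]
  L3: h(467,4)=(467*31+4)%997=523 -> [523]
  root = 523 != target 509
Candidate C: set leaf[4] = 73 -> leaves = [79, 94, 75, 66, 73]
  L0: [79, 94, 75, 66, 73]
  L1: h(79,94)=(79*31+94)%997=549 h(75,66)=(75*31+66)%997=397 h(73,73)=(73*31+73)%997=342 -> [549, 397, 342]
  L2: h(549,397)=(549*31+397)%997=467 h(342,342)=(342*31+342)%997=974 -> [467, 974]
  L3: h(467,974)=(467*31+974)%997=496 -> [496]
  root = 496 != target 509
Candidate A produces the target root.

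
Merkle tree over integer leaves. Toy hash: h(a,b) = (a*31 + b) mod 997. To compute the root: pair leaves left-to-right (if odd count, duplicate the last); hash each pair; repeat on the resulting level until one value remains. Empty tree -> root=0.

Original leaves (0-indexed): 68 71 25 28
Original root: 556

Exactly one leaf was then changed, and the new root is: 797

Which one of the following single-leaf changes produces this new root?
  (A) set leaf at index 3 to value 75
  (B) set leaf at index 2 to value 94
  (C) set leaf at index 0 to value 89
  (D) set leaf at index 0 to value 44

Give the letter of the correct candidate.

Answer: C

Derivation:
Original leaves: [68, 71, 25, 28]
Target new root: 797
Try each candidate change and compute the resulting root:
Candidate A: set leaf[3] = 75 -> leaves = [68, 71, 25, 75]
  L0: [68, 71, 25, 75]
  L1: h(68,71)=(68*31+71)%997=185 h(25,75)=(25*31+75)%997=850 -> [185, 850]
  L2: h(185,850)=(185*31+850)%997=603 -> [603]
  root = 603 != target 797
Candidate B: set leaf[2] = 94 -> leaves = [68, 71, 94, 28]
  L0: [68, 71, 94, 28]
  L1: h(68,71)=(68*31+71)%997=185 h(94,28)=(94*31+28)%997=948 -> [185, 948]
  L2: h(185,948)=(185*31+948)%997=701 -> [701]
  root = 701 != target 797
Candidate C: set leaf[0] = 89 -> leaves = [89, 71, 25, 28]
  L0: [89, 71, 25, 28]
  L1: h(89,71)=(89*31+71)%997=836 h(25,28)=(25*31+28)%997=803 -> [836, 803]
  L2: h(836,803)=(836*31+803)%997=797 -> [797]
  root = 797 == target 797  ** MATCH **
Candidate D: set leaf[0] = 44 -> leaves = [44, 71, 25, 28]
  L0: [44, 71, 25, 28]
  L1: h(44,71)=(44*31+71)%997=438 h(25,28)=(25*31+28)%997=803 -> [438, 803]
  L2: h(438,803)=(438*31+803)%997=423 -> [423]
  root = 423 != target 797
Candidate C produces the target root.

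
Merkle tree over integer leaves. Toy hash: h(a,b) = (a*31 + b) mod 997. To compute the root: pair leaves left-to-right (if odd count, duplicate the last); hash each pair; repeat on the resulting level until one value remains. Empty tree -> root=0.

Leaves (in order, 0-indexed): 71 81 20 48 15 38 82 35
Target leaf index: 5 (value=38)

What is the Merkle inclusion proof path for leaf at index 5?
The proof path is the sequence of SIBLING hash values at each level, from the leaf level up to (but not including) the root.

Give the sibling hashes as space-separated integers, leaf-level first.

Answer: 15 583 623

Derivation:
L0 (leaves): [71, 81, 20, 48, 15, 38, 82, 35], target index=5
L1: h(71,81)=(71*31+81)%997=288 [pair 0] h(20,48)=(20*31+48)%997=668 [pair 1] h(15,38)=(15*31+38)%997=503 [pair 2] h(82,35)=(82*31+35)%997=583 [pair 3] -> [288, 668, 503, 583]
  Sibling for proof at L0: 15
L2: h(288,668)=(288*31+668)%997=623 [pair 0] h(503,583)=(503*31+583)%997=224 [pair 1] -> [623, 224]
  Sibling for proof at L1: 583
L3: h(623,224)=(623*31+224)%997=594 [pair 0] -> [594]
  Sibling for proof at L2: 623
Root: 594
Proof path (sibling hashes from leaf to root): [15, 583, 623]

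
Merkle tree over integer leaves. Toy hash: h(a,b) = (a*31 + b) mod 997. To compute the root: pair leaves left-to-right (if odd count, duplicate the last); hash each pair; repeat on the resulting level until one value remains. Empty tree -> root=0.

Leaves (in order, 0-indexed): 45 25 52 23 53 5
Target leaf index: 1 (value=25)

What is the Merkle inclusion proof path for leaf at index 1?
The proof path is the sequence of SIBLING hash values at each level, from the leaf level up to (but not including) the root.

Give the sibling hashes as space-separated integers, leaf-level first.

L0 (leaves): [45, 25, 52, 23, 53, 5], target index=1
L1: h(45,25)=(45*31+25)%997=423 [pair 0] h(52,23)=(52*31+23)%997=638 [pair 1] h(53,5)=(53*31+5)%997=651 [pair 2] -> [423, 638, 651]
  Sibling for proof at L0: 45
L2: h(423,638)=(423*31+638)%997=790 [pair 0] h(651,651)=(651*31+651)%997=892 [pair 1] -> [790, 892]
  Sibling for proof at L1: 638
L3: h(790,892)=(790*31+892)%997=457 [pair 0] -> [457]
  Sibling for proof at L2: 892
Root: 457
Proof path (sibling hashes from leaf to root): [45, 638, 892]

Answer: 45 638 892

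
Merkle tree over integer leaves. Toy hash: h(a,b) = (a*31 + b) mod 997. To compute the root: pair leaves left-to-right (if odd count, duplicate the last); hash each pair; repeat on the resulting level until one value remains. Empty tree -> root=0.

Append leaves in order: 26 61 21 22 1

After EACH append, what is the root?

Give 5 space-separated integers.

After append 26 (leaves=[26]):
  L0: [26]
  root=26
After append 61 (leaves=[26, 61]):
  L0: [26, 61]
  L1: h(26,61)=(26*31+61)%997=867 -> [867]
  root=867
After append 21 (leaves=[26, 61, 21]):
  L0: [26, 61, 21]
  L1: h(26,61)=(26*31+61)%997=867 h(21,21)=(21*31+21)%997=672 -> [867, 672]
  L2: h(867,672)=(867*31+672)%997=630 -> [630]
  root=630
After append 22 (leaves=[26, 61, 21, 22]):
  L0: [26, 61, 21, 22]
  L1: h(26,61)=(26*31+61)%997=867 h(21,22)=(21*31+22)%997=673 -> [867, 673]
  L2: h(867,673)=(867*31+673)%997=631 -> [631]
  root=631
After append 1 (leaves=[26, 61, 21, 22, 1]):
  L0: [26, 61, 21, 22, 1]
  L1: h(26,61)=(26*31+61)%997=867 h(21,22)=(21*31+22)%997=673 h(1,1)=(1*31+1)%997=32 -> [867, 673, 32]
  L2: h(867,673)=(867*31+673)%997=631 h(32,32)=(32*31+32)%997=27 -> [631, 27]
  L3: h(631,27)=(631*31+27)%997=645 -> [645]
  root=645

Answer: 26 867 630 631 645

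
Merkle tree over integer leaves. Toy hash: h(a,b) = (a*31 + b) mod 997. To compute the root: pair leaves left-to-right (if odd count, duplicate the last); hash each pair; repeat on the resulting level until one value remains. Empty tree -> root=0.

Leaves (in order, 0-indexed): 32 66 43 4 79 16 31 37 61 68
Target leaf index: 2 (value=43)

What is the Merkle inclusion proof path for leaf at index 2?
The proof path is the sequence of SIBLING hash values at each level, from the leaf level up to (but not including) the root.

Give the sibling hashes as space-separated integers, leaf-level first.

Answer: 4 61 644 52

Derivation:
L0 (leaves): [32, 66, 43, 4, 79, 16, 31, 37, 61, 68], target index=2
L1: h(32,66)=(32*31+66)%997=61 [pair 0] h(43,4)=(43*31+4)%997=340 [pair 1] h(79,16)=(79*31+16)%997=471 [pair 2] h(31,37)=(31*31+37)%997=1 [pair 3] h(61,68)=(61*31+68)%997=962 [pair 4] -> [61, 340, 471, 1, 962]
  Sibling for proof at L0: 4
L2: h(61,340)=(61*31+340)%997=237 [pair 0] h(471,1)=(471*31+1)%997=644 [pair 1] h(962,962)=(962*31+962)%997=874 [pair 2] -> [237, 644, 874]
  Sibling for proof at L1: 61
L3: h(237,644)=(237*31+644)%997=15 [pair 0] h(874,874)=(874*31+874)%997=52 [pair 1] -> [15, 52]
  Sibling for proof at L2: 644
L4: h(15,52)=(15*31+52)%997=517 [pair 0] -> [517]
  Sibling for proof at L3: 52
Root: 517
Proof path (sibling hashes from leaf to root): [4, 61, 644, 52]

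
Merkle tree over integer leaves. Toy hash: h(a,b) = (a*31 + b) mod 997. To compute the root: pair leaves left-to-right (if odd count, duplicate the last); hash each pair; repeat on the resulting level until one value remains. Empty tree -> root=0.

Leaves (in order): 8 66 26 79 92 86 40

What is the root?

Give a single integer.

Answer: 813

Derivation:
L0: [8, 66, 26, 79, 92, 86, 40]
L1: h(8,66)=(8*31+66)%997=314 h(26,79)=(26*31+79)%997=885 h(92,86)=(92*31+86)%997=944 h(40,40)=(40*31+40)%997=283 -> [314, 885, 944, 283]
L2: h(314,885)=(314*31+885)%997=649 h(944,283)=(944*31+283)%997=634 -> [649, 634]
L3: h(649,634)=(649*31+634)%997=813 -> [813]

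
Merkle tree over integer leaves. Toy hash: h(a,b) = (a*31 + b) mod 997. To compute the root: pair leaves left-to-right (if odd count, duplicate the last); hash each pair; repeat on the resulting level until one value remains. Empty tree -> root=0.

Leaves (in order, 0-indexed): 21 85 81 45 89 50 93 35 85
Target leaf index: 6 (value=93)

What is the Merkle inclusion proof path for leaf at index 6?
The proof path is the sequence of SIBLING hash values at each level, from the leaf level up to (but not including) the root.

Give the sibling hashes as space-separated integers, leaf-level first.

L0 (leaves): [21, 85, 81, 45, 89, 50, 93, 35, 85], target index=6
L1: h(21,85)=(21*31+85)%997=736 [pair 0] h(81,45)=(81*31+45)%997=562 [pair 1] h(89,50)=(89*31+50)%997=815 [pair 2] h(93,35)=(93*31+35)%997=924 [pair 3] h(85,85)=(85*31+85)%997=726 [pair 4] -> [736, 562, 815, 924, 726]
  Sibling for proof at L0: 35
L2: h(736,562)=(736*31+562)%997=447 [pair 0] h(815,924)=(815*31+924)%997=267 [pair 1] h(726,726)=(726*31+726)%997=301 [pair 2] -> [447, 267, 301]
  Sibling for proof at L1: 815
L3: h(447,267)=(447*31+267)%997=166 [pair 0] h(301,301)=(301*31+301)%997=659 [pair 1] -> [166, 659]
  Sibling for proof at L2: 447
L4: h(166,659)=(166*31+659)%997=820 [pair 0] -> [820]
  Sibling for proof at L3: 659
Root: 820
Proof path (sibling hashes from leaf to root): [35, 815, 447, 659]

Answer: 35 815 447 659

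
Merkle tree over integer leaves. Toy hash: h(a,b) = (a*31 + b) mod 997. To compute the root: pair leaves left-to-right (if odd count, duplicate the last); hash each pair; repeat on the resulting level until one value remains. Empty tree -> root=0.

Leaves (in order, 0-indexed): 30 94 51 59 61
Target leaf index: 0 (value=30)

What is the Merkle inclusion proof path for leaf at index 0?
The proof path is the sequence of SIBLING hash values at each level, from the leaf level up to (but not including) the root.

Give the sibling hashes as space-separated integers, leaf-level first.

Answer: 94 643 650

Derivation:
L0 (leaves): [30, 94, 51, 59, 61], target index=0
L1: h(30,94)=(30*31+94)%997=27 [pair 0] h(51,59)=(51*31+59)%997=643 [pair 1] h(61,61)=(61*31+61)%997=955 [pair 2] -> [27, 643, 955]
  Sibling for proof at L0: 94
L2: h(27,643)=(27*31+643)%997=483 [pair 0] h(955,955)=(955*31+955)%997=650 [pair 1] -> [483, 650]
  Sibling for proof at L1: 643
L3: h(483,650)=(483*31+650)%997=668 [pair 0] -> [668]
  Sibling for proof at L2: 650
Root: 668
Proof path (sibling hashes from leaf to root): [94, 643, 650]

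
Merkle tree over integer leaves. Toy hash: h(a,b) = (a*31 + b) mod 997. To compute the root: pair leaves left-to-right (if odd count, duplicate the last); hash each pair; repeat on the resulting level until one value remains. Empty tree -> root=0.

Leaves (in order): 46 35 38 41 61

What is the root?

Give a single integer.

Answer: 798

Derivation:
L0: [46, 35, 38, 41, 61]
L1: h(46,35)=(46*31+35)%997=464 h(38,41)=(38*31+41)%997=222 h(61,61)=(61*31+61)%997=955 -> [464, 222, 955]
L2: h(464,222)=(464*31+222)%997=648 h(955,955)=(955*31+955)%997=650 -> [648, 650]
L3: h(648,650)=(648*31+650)%997=798 -> [798]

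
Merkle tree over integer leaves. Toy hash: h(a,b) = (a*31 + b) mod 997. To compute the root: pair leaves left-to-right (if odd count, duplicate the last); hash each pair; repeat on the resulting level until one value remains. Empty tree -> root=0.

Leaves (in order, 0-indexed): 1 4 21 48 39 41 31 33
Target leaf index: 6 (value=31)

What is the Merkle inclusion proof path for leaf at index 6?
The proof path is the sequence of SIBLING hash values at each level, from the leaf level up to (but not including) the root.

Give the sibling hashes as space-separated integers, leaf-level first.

L0 (leaves): [1, 4, 21, 48, 39, 41, 31, 33], target index=6
L1: h(1,4)=(1*31+4)%997=35 [pair 0] h(21,48)=(21*31+48)%997=699 [pair 1] h(39,41)=(39*31+41)%997=253 [pair 2] h(31,33)=(31*31+33)%997=994 [pair 3] -> [35, 699, 253, 994]
  Sibling for proof at L0: 33
L2: h(35,699)=(35*31+699)%997=787 [pair 0] h(253,994)=(253*31+994)%997=861 [pair 1] -> [787, 861]
  Sibling for proof at L1: 253
L3: h(787,861)=(787*31+861)%997=333 [pair 0] -> [333]
  Sibling for proof at L2: 787
Root: 333
Proof path (sibling hashes from leaf to root): [33, 253, 787]

Answer: 33 253 787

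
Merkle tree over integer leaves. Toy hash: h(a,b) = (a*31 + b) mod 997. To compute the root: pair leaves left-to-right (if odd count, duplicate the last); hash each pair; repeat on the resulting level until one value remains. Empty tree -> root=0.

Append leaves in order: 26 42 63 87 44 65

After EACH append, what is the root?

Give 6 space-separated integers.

After append 26 (leaves=[26]):
  L0: [26]
  root=26
After append 42 (leaves=[26, 42]):
  L0: [26, 42]
  L1: h(26,42)=(26*31+42)%997=848 -> [848]
  root=848
After append 63 (leaves=[26, 42, 63]):
  L0: [26, 42, 63]
  L1: h(26,42)=(26*31+42)%997=848 h(63,63)=(63*31+63)%997=22 -> [848, 22]
  L2: h(848,22)=(848*31+22)%997=388 -> [388]
  root=388
After append 87 (leaves=[26, 42, 63, 87]):
  L0: [26, 42, 63, 87]
  L1: h(26,42)=(26*31+42)%997=848 h(63,87)=(63*31+87)%997=46 -> [848, 46]
  L2: h(848,46)=(848*31+46)%997=412 -> [412]
  root=412
After append 44 (leaves=[26, 42, 63, 87, 44]):
  L0: [26, 42, 63, 87, 44]
  L1: h(26,42)=(26*31+42)%997=848 h(63,87)=(63*31+87)%997=46 h(44,44)=(44*31+44)%997=411 -> [848, 46, 411]
  L2: h(848,46)=(848*31+46)%997=412 h(411,411)=(411*31+411)%997=191 -> [412, 191]
  L3: h(412,191)=(412*31+191)%997=2 -> [2]
  root=2
After append 65 (leaves=[26, 42, 63, 87, 44, 65]):
  L0: [26, 42, 63, 87, 44, 65]
  L1: h(26,42)=(26*31+42)%997=848 h(63,87)=(63*31+87)%997=46 h(44,65)=(44*31+65)%997=432 -> [848, 46, 432]
  L2: h(848,46)=(848*31+46)%997=412 h(432,432)=(432*31+432)%997=863 -> [412, 863]
  L3: h(412,863)=(412*31+863)%997=674 -> [674]
  root=674

Answer: 26 848 388 412 2 674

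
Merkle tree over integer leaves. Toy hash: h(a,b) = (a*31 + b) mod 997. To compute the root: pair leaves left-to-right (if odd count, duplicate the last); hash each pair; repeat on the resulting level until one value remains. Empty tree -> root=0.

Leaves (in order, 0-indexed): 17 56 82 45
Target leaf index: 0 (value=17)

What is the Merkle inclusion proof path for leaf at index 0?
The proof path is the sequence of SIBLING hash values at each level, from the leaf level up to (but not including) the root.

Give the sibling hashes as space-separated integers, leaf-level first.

L0 (leaves): [17, 56, 82, 45], target index=0
L1: h(17,56)=(17*31+56)%997=583 [pair 0] h(82,45)=(82*31+45)%997=593 [pair 1] -> [583, 593]
  Sibling for proof at L0: 56
L2: h(583,593)=(583*31+593)%997=720 [pair 0] -> [720]
  Sibling for proof at L1: 593
Root: 720
Proof path (sibling hashes from leaf to root): [56, 593]

Answer: 56 593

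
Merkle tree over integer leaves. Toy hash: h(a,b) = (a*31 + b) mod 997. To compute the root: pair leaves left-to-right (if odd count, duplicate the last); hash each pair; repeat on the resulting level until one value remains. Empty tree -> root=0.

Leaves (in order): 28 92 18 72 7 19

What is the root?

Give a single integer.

L0: [28, 92, 18, 72, 7, 19]
L1: h(28,92)=(28*31+92)%997=960 h(18,72)=(18*31+72)%997=630 h(7,19)=(7*31+19)%997=236 -> [960, 630, 236]
L2: h(960,630)=(960*31+630)%997=480 h(236,236)=(236*31+236)%997=573 -> [480, 573]
L3: h(480,573)=(480*31+573)%997=498 -> [498]

Answer: 498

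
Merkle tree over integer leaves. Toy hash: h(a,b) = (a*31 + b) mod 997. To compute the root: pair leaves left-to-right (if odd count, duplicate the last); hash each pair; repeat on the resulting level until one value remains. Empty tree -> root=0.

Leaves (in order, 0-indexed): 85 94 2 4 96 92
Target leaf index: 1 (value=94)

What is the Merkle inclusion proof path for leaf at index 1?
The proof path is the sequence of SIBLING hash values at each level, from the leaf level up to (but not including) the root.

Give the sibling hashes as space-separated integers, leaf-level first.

L0 (leaves): [85, 94, 2, 4, 96, 92], target index=1
L1: h(85,94)=(85*31+94)%997=735 [pair 0] h(2,4)=(2*31+4)%997=66 [pair 1] h(96,92)=(96*31+92)%997=77 [pair 2] -> [735, 66, 77]
  Sibling for proof at L0: 85
L2: h(735,66)=(735*31+66)%997=917 [pair 0] h(77,77)=(77*31+77)%997=470 [pair 1] -> [917, 470]
  Sibling for proof at L1: 66
L3: h(917,470)=(917*31+470)%997=981 [pair 0] -> [981]
  Sibling for proof at L2: 470
Root: 981
Proof path (sibling hashes from leaf to root): [85, 66, 470]

Answer: 85 66 470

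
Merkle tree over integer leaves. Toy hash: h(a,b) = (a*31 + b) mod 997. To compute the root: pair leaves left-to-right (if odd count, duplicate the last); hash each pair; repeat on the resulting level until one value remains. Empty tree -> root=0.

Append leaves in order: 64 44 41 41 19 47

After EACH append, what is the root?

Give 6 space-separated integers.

After append 64 (leaves=[64]):
  L0: [64]
  root=64
After append 44 (leaves=[64, 44]):
  L0: [64, 44]
  L1: h(64,44)=(64*31+44)%997=34 -> [34]
  root=34
After append 41 (leaves=[64, 44, 41]):
  L0: [64, 44, 41]
  L1: h(64,44)=(64*31+44)%997=34 h(41,41)=(41*31+41)%997=315 -> [34, 315]
  L2: h(34,315)=(34*31+315)%997=372 -> [372]
  root=372
After append 41 (leaves=[64, 44, 41, 41]):
  L0: [64, 44, 41, 41]
  L1: h(64,44)=(64*31+44)%997=34 h(41,41)=(41*31+41)%997=315 -> [34, 315]
  L2: h(34,315)=(34*31+315)%997=372 -> [372]
  root=372
After append 19 (leaves=[64, 44, 41, 41, 19]):
  L0: [64, 44, 41, 41, 19]
  L1: h(64,44)=(64*31+44)%997=34 h(41,41)=(41*31+41)%997=315 h(19,19)=(19*31+19)%997=608 -> [34, 315, 608]
  L2: h(34,315)=(34*31+315)%997=372 h(608,608)=(608*31+608)%997=513 -> [372, 513]
  L3: h(372,513)=(372*31+513)%997=81 -> [81]
  root=81
After append 47 (leaves=[64, 44, 41, 41, 19, 47]):
  L0: [64, 44, 41, 41, 19, 47]
  L1: h(64,44)=(64*31+44)%997=34 h(41,41)=(41*31+41)%997=315 h(19,47)=(19*31+47)%997=636 -> [34, 315, 636]
  L2: h(34,315)=(34*31+315)%997=372 h(636,636)=(636*31+636)%997=412 -> [372, 412]
  L3: h(372,412)=(372*31+412)%997=977 -> [977]
  root=977

Answer: 64 34 372 372 81 977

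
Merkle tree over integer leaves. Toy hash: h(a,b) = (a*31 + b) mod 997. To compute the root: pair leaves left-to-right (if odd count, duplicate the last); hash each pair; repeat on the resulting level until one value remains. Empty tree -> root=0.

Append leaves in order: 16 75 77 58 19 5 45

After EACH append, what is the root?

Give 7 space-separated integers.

Answer: 16 571 225 206 917 469 318

Derivation:
After append 16 (leaves=[16]):
  L0: [16]
  root=16
After append 75 (leaves=[16, 75]):
  L0: [16, 75]
  L1: h(16,75)=(16*31+75)%997=571 -> [571]
  root=571
After append 77 (leaves=[16, 75, 77]):
  L0: [16, 75, 77]
  L1: h(16,75)=(16*31+75)%997=571 h(77,77)=(77*31+77)%997=470 -> [571, 470]
  L2: h(571,470)=(571*31+470)%997=225 -> [225]
  root=225
After append 58 (leaves=[16, 75, 77, 58]):
  L0: [16, 75, 77, 58]
  L1: h(16,75)=(16*31+75)%997=571 h(77,58)=(77*31+58)%997=451 -> [571, 451]
  L2: h(571,451)=(571*31+451)%997=206 -> [206]
  root=206
After append 19 (leaves=[16, 75, 77, 58, 19]):
  L0: [16, 75, 77, 58, 19]
  L1: h(16,75)=(16*31+75)%997=571 h(77,58)=(77*31+58)%997=451 h(19,19)=(19*31+19)%997=608 -> [571, 451, 608]
  L2: h(571,451)=(571*31+451)%997=206 h(608,608)=(608*31+608)%997=513 -> [206, 513]
  L3: h(206,513)=(206*31+513)%997=917 -> [917]
  root=917
After append 5 (leaves=[16, 75, 77, 58, 19, 5]):
  L0: [16, 75, 77, 58, 19, 5]
  L1: h(16,75)=(16*31+75)%997=571 h(77,58)=(77*31+58)%997=451 h(19,5)=(19*31+5)%997=594 -> [571, 451, 594]
  L2: h(571,451)=(571*31+451)%997=206 h(594,594)=(594*31+594)%997=65 -> [206, 65]
  L3: h(206,65)=(206*31+65)%997=469 -> [469]
  root=469
After append 45 (leaves=[16, 75, 77, 58, 19, 5, 45]):
  L0: [16, 75, 77, 58, 19, 5, 45]
  L1: h(16,75)=(16*31+75)%997=571 h(77,58)=(77*31+58)%997=451 h(19,5)=(19*31+5)%997=594 h(45,45)=(45*31+45)%997=443 -> [571, 451, 594, 443]
  L2: h(571,451)=(571*31+451)%997=206 h(594,443)=(594*31+443)%997=911 -> [206, 911]
  L3: h(206,911)=(206*31+911)%997=318 -> [318]
  root=318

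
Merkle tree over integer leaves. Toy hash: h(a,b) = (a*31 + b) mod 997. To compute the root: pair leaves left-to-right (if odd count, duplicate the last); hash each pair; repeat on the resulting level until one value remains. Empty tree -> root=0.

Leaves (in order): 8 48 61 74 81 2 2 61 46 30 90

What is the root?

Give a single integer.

Answer: 934

Derivation:
L0: [8, 48, 61, 74, 81, 2, 2, 61, 46, 30, 90]
L1: h(8,48)=(8*31+48)%997=296 h(61,74)=(61*31+74)%997=968 h(81,2)=(81*31+2)%997=519 h(2,61)=(2*31+61)%997=123 h(46,30)=(46*31+30)%997=459 h(90,90)=(90*31+90)%997=886 -> [296, 968, 519, 123, 459, 886]
L2: h(296,968)=(296*31+968)%997=174 h(519,123)=(519*31+123)%997=260 h(459,886)=(459*31+886)%997=160 -> [174, 260, 160]
L3: h(174,260)=(174*31+260)%997=669 h(160,160)=(160*31+160)%997=135 -> [669, 135]
L4: h(669,135)=(669*31+135)%997=934 -> [934]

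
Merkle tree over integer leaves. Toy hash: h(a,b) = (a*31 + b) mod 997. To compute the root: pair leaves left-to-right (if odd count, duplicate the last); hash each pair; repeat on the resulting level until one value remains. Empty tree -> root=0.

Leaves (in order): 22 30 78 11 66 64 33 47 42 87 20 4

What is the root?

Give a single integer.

Answer: 452

Derivation:
L0: [22, 30, 78, 11, 66, 64, 33, 47, 42, 87, 20, 4]
L1: h(22,30)=(22*31+30)%997=712 h(78,11)=(78*31+11)%997=435 h(66,64)=(66*31+64)%997=116 h(33,47)=(33*31+47)%997=73 h(42,87)=(42*31+87)%997=392 h(20,4)=(20*31+4)%997=624 -> [712, 435, 116, 73, 392, 624]
L2: h(712,435)=(712*31+435)%997=573 h(116,73)=(116*31+73)%997=678 h(392,624)=(392*31+624)%997=812 -> [573, 678, 812]
L3: h(573,678)=(573*31+678)%997=495 h(812,812)=(812*31+812)%997=62 -> [495, 62]
L4: h(495,62)=(495*31+62)%997=452 -> [452]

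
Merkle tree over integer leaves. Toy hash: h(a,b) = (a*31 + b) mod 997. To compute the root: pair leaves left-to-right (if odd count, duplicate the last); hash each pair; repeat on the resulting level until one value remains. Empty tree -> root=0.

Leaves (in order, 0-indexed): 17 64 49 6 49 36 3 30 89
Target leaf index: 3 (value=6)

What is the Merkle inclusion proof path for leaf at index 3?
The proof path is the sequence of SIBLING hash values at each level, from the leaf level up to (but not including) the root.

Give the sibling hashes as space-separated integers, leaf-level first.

Answer: 49 591 472 127

Derivation:
L0 (leaves): [17, 64, 49, 6, 49, 36, 3, 30, 89], target index=3
L1: h(17,64)=(17*31+64)%997=591 [pair 0] h(49,6)=(49*31+6)%997=528 [pair 1] h(49,36)=(49*31+36)%997=558 [pair 2] h(3,30)=(3*31+30)%997=123 [pair 3] h(89,89)=(89*31+89)%997=854 [pair 4] -> [591, 528, 558, 123, 854]
  Sibling for proof at L0: 49
L2: h(591,528)=(591*31+528)%997=903 [pair 0] h(558,123)=(558*31+123)%997=472 [pair 1] h(854,854)=(854*31+854)%997=409 [pair 2] -> [903, 472, 409]
  Sibling for proof at L1: 591
L3: h(903,472)=(903*31+472)%997=549 [pair 0] h(409,409)=(409*31+409)%997=127 [pair 1] -> [549, 127]
  Sibling for proof at L2: 472
L4: h(549,127)=(549*31+127)%997=197 [pair 0] -> [197]
  Sibling for proof at L3: 127
Root: 197
Proof path (sibling hashes from leaf to root): [49, 591, 472, 127]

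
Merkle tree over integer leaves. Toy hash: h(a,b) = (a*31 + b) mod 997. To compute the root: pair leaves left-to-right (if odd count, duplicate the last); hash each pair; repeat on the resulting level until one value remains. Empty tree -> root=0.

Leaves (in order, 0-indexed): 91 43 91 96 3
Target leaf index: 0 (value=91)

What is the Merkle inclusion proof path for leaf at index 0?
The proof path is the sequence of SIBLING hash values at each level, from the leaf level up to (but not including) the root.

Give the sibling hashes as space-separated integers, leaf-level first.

L0 (leaves): [91, 43, 91, 96, 3], target index=0
L1: h(91,43)=(91*31+43)%997=870 [pair 0] h(91,96)=(91*31+96)%997=923 [pair 1] h(3,3)=(3*31+3)%997=96 [pair 2] -> [870, 923, 96]
  Sibling for proof at L0: 43
L2: h(870,923)=(870*31+923)%997=974 [pair 0] h(96,96)=(96*31+96)%997=81 [pair 1] -> [974, 81]
  Sibling for proof at L1: 923
L3: h(974,81)=(974*31+81)%997=365 [pair 0] -> [365]
  Sibling for proof at L2: 81
Root: 365
Proof path (sibling hashes from leaf to root): [43, 923, 81]

Answer: 43 923 81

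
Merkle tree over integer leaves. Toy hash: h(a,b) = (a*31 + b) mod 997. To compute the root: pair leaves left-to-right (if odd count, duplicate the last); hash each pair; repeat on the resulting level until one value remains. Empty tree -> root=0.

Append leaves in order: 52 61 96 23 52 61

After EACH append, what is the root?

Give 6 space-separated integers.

Answer: 52 676 100 27 247 535

Derivation:
After append 52 (leaves=[52]):
  L0: [52]
  root=52
After append 61 (leaves=[52, 61]):
  L0: [52, 61]
  L1: h(52,61)=(52*31+61)%997=676 -> [676]
  root=676
After append 96 (leaves=[52, 61, 96]):
  L0: [52, 61, 96]
  L1: h(52,61)=(52*31+61)%997=676 h(96,96)=(96*31+96)%997=81 -> [676, 81]
  L2: h(676,81)=(676*31+81)%997=100 -> [100]
  root=100
After append 23 (leaves=[52, 61, 96, 23]):
  L0: [52, 61, 96, 23]
  L1: h(52,61)=(52*31+61)%997=676 h(96,23)=(96*31+23)%997=8 -> [676, 8]
  L2: h(676,8)=(676*31+8)%997=27 -> [27]
  root=27
After append 52 (leaves=[52, 61, 96, 23, 52]):
  L0: [52, 61, 96, 23, 52]
  L1: h(52,61)=(52*31+61)%997=676 h(96,23)=(96*31+23)%997=8 h(52,52)=(52*31+52)%997=667 -> [676, 8, 667]
  L2: h(676,8)=(676*31+8)%997=27 h(667,667)=(667*31+667)%997=407 -> [27, 407]
  L3: h(27,407)=(27*31+407)%997=247 -> [247]
  root=247
After append 61 (leaves=[52, 61, 96, 23, 52, 61]):
  L0: [52, 61, 96, 23, 52, 61]
  L1: h(52,61)=(52*31+61)%997=676 h(96,23)=(96*31+23)%997=8 h(52,61)=(52*31+61)%997=676 -> [676, 8, 676]
  L2: h(676,8)=(676*31+8)%997=27 h(676,676)=(676*31+676)%997=695 -> [27, 695]
  L3: h(27,695)=(27*31+695)%997=535 -> [535]
  root=535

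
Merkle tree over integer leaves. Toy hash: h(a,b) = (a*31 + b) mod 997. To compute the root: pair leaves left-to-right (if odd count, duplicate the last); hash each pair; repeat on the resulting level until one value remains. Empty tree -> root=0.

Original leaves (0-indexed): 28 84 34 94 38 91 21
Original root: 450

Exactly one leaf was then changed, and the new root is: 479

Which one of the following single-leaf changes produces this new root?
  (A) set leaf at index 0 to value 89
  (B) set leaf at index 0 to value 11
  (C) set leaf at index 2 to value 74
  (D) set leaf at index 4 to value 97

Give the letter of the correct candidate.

Original leaves: [28, 84, 34, 94, 38, 91, 21]
Target new root: 479
Try each candidate change and compute the resulting root:
Candidate A: set leaf[0] = 89 -> leaves = [89, 84, 34, 94, 38, 91, 21]
  L0: [89, 84, 34, 94, 38, 91, 21]
  L1: h(89,84)=(89*31+84)%997=849 h(34,94)=(34*31+94)%997=151 h(38,91)=(38*31+91)%997=272 h(21,21)=(21*31+21)%997=672 -> [849, 151, 272, 672]
  L2: h(849,151)=(849*31+151)%997=548 h(272,672)=(272*31+672)%997=131 -> [548, 131]
  L3: h(548,131)=(548*31+131)%997=170 -> [170]
  root = 170 != target 479
Candidate B: set leaf[0] = 11 -> leaves = [11, 84, 34, 94, 38, 91, 21]
  L0: [11, 84, 34, 94, 38, 91, 21]
  L1: h(11,84)=(11*31+84)%997=425 h(34,94)=(34*31+94)%997=151 h(38,91)=(38*31+91)%997=272 h(21,21)=(21*31+21)%997=672 -> [425, 151, 272, 672]
  L2: h(425,151)=(425*31+151)%997=365 h(272,672)=(272*31+672)%997=131 -> [365, 131]
  L3: h(365,131)=(365*31+131)%997=479 -> [479]
  root = 479 == target 479  ** MATCH **
Candidate C: set leaf[2] = 74 -> leaves = [28, 84, 74, 94, 38, 91, 21]
  L0: [28, 84, 74, 94, 38, 91, 21]
  L1: h(28,84)=(28*31+84)%997=952 h(74,94)=(74*31+94)%997=394 h(38,91)=(38*31+91)%997=272 h(21,21)=(21*31+21)%997=672 -> [952, 394, 272, 672]
  L2: h(952,394)=(952*31+394)%997=993 h(272,672)=(272*31+672)%997=131 -> [993, 131]
  L3: h(993,131)=(993*31+131)%997=7 -> [7]
  root = 7 != target 479
Candidate D: set leaf[4] = 97 -> leaves = [28, 84, 34, 94, 97, 91, 21]
  L0: [28, 84, 34, 94, 97, 91, 21]
  L1: h(28,84)=(28*31+84)%997=952 h(34,94)=(34*31+94)%997=151 h(97,91)=(97*31+91)%997=107 h(21,21)=(21*31+21)%997=672 -> [952, 151, 107, 672]
  L2: h(952,151)=(952*31+151)%997=750 h(107,672)=(107*31+672)%997=1 -> [750, 1]
  L3: h(750,1)=(750*31+1)%997=320 -> [320]
  root = 320 != target 479
Candidate B produces the target root.

Answer: B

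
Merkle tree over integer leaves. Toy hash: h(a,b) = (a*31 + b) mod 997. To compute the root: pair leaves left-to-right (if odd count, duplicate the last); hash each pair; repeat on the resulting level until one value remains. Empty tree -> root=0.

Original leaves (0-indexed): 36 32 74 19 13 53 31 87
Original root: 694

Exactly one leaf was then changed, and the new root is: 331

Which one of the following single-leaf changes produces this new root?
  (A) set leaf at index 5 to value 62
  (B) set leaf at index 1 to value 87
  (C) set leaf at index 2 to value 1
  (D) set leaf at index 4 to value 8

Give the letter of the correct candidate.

Original leaves: [36, 32, 74, 19, 13, 53, 31, 87]
Target new root: 331
Try each candidate change and compute the resulting root:
Candidate A: set leaf[5] = 62 -> leaves = [36, 32, 74, 19, 13, 62, 31, 87]
  L0: [36, 32, 74, 19, 13, 62, 31, 87]
  L1: h(36,32)=(36*31+32)%997=151 h(74,19)=(74*31+19)%997=319 h(13,62)=(13*31+62)%997=465 h(31,87)=(31*31+87)%997=51 -> [151, 319, 465, 51]
  L2: h(151,319)=(151*31+319)%997=15 h(465,51)=(465*31+51)%997=508 -> [15, 508]
  L3: h(15,508)=(15*31+508)%997=973 -> [973]
  root = 973 != target 331
Candidate B: set leaf[1] = 87 -> leaves = [36, 87, 74, 19, 13, 53, 31, 87]
  L0: [36, 87, 74, 19, 13, 53, 31, 87]
  L1: h(36,87)=(36*31+87)%997=206 h(74,19)=(74*31+19)%997=319 h(13,53)=(13*31+53)%997=456 h(31,87)=(31*31+87)%997=51 -> [206, 319, 456, 51]
  L2: h(206,319)=(206*31+319)%997=723 h(456,51)=(456*31+51)%997=229 -> [723, 229]
  L3: h(723,229)=(723*31+229)%997=708 -> [708]
  root = 708 != target 331
Candidate C: set leaf[2] = 1 -> leaves = [36, 32, 1, 19, 13, 53, 31, 87]
  L0: [36, 32, 1, 19, 13, 53, 31, 87]
  L1: h(36,32)=(36*31+32)%997=151 h(1,19)=(1*31+19)%997=50 h(13,53)=(13*31+53)%997=456 h(31,87)=(31*31+87)%997=51 -> [151, 50, 456, 51]
  L2: h(151,50)=(151*31+50)%997=743 h(456,51)=(456*31+51)%997=229 -> [743, 229]
  L3: h(743,229)=(743*31+229)%997=331 -> [331]
  root = 331 == target 331  ** MATCH **
Candidate D: set leaf[4] = 8 -> leaves = [36, 32, 74, 19, 8, 53, 31, 87]
  L0: [36, 32, 74, 19, 8, 53, 31, 87]
  L1: h(36,32)=(36*31+32)%997=151 h(74,19)=(74*31+19)%997=319 h(8,53)=(8*31+53)%997=301 h(31,87)=(31*31+87)%997=51 -> [151, 319, 301, 51]
  L2: h(151,319)=(151*31+319)%997=15 h(301,51)=(301*31+51)%997=409 -> [15, 409]
  L3: h(15,409)=(15*31+409)%997=874 -> [874]
  root = 874 != target 331
Candidate C produces the target root.

Answer: C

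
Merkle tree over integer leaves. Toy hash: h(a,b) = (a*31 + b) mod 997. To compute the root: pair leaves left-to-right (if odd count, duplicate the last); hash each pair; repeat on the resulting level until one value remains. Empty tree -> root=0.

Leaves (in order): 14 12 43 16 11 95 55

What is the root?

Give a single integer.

L0: [14, 12, 43, 16, 11, 95, 55]
L1: h(14,12)=(14*31+12)%997=446 h(43,16)=(43*31+16)%997=352 h(11,95)=(11*31+95)%997=436 h(55,55)=(55*31+55)%997=763 -> [446, 352, 436, 763]
L2: h(446,352)=(446*31+352)%997=220 h(436,763)=(436*31+763)%997=321 -> [220, 321]
L3: h(220,321)=(220*31+321)%997=162 -> [162]

Answer: 162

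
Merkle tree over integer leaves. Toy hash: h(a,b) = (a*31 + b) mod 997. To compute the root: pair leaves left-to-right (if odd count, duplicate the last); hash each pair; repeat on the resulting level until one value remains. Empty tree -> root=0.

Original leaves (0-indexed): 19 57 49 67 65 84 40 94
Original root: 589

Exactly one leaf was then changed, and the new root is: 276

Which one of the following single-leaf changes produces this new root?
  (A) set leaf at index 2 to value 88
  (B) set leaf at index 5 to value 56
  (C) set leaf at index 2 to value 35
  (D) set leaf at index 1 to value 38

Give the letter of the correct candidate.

Original leaves: [19, 57, 49, 67, 65, 84, 40, 94]
Target new root: 276
Try each candidate change and compute the resulting root:
Candidate A: set leaf[2] = 88 -> leaves = [19, 57, 88, 67, 65, 84, 40, 94]
  L0: [19, 57, 88, 67, 65, 84, 40, 94]
  L1: h(19,57)=(19*31+57)%997=646 h(88,67)=(88*31+67)%997=801 h(65,84)=(65*31+84)%997=105 h(40,94)=(40*31+94)%997=337 -> [646, 801, 105, 337]
  L2: h(646,801)=(646*31+801)%997=887 h(105,337)=(105*31+337)%997=601 -> [887, 601]
  L3: h(887,601)=(887*31+601)%997=182 -> [182]
  root = 182 != target 276
Candidate B: set leaf[5] = 56 -> leaves = [19, 57, 49, 67, 65, 56, 40, 94]
  L0: [19, 57, 49, 67, 65, 56, 40, 94]
  L1: h(19,57)=(19*31+57)%997=646 h(49,67)=(49*31+67)%997=589 h(65,56)=(65*31+56)%997=77 h(40,94)=(40*31+94)%997=337 -> [646, 589, 77, 337]
  L2: h(646,589)=(646*31+589)%997=675 h(77,337)=(77*31+337)%997=730 -> [675, 730]
  L3: h(675,730)=(675*31+730)%997=718 -> [718]
  root = 718 != target 276
Candidate C: set leaf[2] = 35 -> leaves = [19, 57, 35, 67, 65, 84, 40, 94]
  L0: [19, 57, 35, 67, 65, 84, 40, 94]
  L1: h(19,57)=(19*31+57)%997=646 h(35,67)=(35*31+67)%997=155 h(65,84)=(65*31+84)%997=105 h(40,94)=(40*31+94)%997=337 -> [646, 155, 105, 337]
  L2: h(646,155)=(646*31+155)%997=241 h(105,337)=(105*31+337)%997=601 -> [241, 601]
  L3: h(241,601)=(241*31+601)%997=96 -> [96]
  root = 96 != target 276
Candidate D: set leaf[1] = 38 -> leaves = [19, 38, 49, 67, 65, 84, 40, 94]
  L0: [19, 38, 49, 67, 65, 84, 40, 94]
  L1: h(19,38)=(19*31+38)%997=627 h(49,67)=(49*31+67)%997=589 h(65,84)=(65*31+84)%997=105 h(40,94)=(40*31+94)%997=337 -> [627, 589, 105, 337]
  L2: h(627,589)=(627*31+589)%997=86 h(105,337)=(105*31+337)%997=601 -> [86, 601]
  L3: h(86,601)=(86*31+601)%997=276 -> [276]
  root = 276 == target 276  ** MATCH **
Candidate D produces the target root.

Answer: D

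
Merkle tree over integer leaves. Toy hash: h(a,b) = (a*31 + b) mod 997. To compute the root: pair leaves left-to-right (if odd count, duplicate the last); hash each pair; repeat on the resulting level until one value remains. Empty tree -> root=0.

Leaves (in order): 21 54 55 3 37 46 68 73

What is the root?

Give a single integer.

L0: [21, 54, 55, 3, 37, 46, 68, 73]
L1: h(21,54)=(21*31+54)%997=705 h(55,3)=(55*31+3)%997=711 h(37,46)=(37*31+46)%997=196 h(68,73)=(68*31+73)%997=187 -> [705, 711, 196, 187]
L2: h(705,711)=(705*31+711)%997=632 h(196,187)=(196*31+187)%997=281 -> [632, 281]
L3: h(632,281)=(632*31+281)%997=930 -> [930]

Answer: 930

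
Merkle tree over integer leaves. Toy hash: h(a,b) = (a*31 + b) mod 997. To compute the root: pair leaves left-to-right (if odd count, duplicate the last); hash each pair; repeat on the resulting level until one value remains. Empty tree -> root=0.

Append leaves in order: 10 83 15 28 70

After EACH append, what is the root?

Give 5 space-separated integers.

After append 10 (leaves=[10]):
  L0: [10]
  root=10
After append 83 (leaves=[10, 83]):
  L0: [10, 83]
  L1: h(10,83)=(10*31+83)%997=393 -> [393]
  root=393
After append 15 (leaves=[10, 83, 15]):
  L0: [10, 83, 15]
  L1: h(10,83)=(10*31+83)%997=393 h(15,15)=(15*31+15)%997=480 -> [393, 480]
  L2: h(393,480)=(393*31+480)%997=699 -> [699]
  root=699
After append 28 (leaves=[10, 83, 15, 28]):
  L0: [10, 83, 15, 28]
  L1: h(10,83)=(10*31+83)%997=393 h(15,28)=(15*31+28)%997=493 -> [393, 493]
  L2: h(393,493)=(393*31+493)%997=712 -> [712]
  root=712
After append 70 (leaves=[10, 83, 15, 28, 70]):
  L0: [10, 83, 15, 28, 70]
  L1: h(10,83)=(10*31+83)%997=393 h(15,28)=(15*31+28)%997=493 h(70,70)=(70*31+70)%997=246 -> [393, 493, 246]
  L2: h(393,493)=(393*31+493)%997=712 h(246,246)=(246*31+246)%997=893 -> [712, 893]
  L3: h(712,893)=(712*31+893)%997=34 -> [34]
  root=34

Answer: 10 393 699 712 34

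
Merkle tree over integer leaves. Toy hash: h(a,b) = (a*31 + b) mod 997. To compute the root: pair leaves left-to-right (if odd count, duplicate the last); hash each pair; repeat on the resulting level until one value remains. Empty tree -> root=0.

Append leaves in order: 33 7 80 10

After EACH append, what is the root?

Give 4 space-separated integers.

Answer: 33 33 592 522

Derivation:
After append 33 (leaves=[33]):
  L0: [33]
  root=33
After append 7 (leaves=[33, 7]):
  L0: [33, 7]
  L1: h(33,7)=(33*31+7)%997=33 -> [33]
  root=33
After append 80 (leaves=[33, 7, 80]):
  L0: [33, 7, 80]
  L1: h(33,7)=(33*31+7)%997=33 h(80,80)=(80*31+80)%997=566 -> [33, 566]
  L2: h(33,566)=(33*31+566)%997=592 -> [592]
  root=592
After append 10 (leaves=[33, 7, 80, 10]):
  L0: [33, 7, 80, 10]
  L1: h(33,7)=(33*31+7)%997=33 h(80,10)=(80*31+10)%997=496 -> [33, 496]
  L2: h(33,496)=(33*31+496)%997=522 -> [522]
  root=522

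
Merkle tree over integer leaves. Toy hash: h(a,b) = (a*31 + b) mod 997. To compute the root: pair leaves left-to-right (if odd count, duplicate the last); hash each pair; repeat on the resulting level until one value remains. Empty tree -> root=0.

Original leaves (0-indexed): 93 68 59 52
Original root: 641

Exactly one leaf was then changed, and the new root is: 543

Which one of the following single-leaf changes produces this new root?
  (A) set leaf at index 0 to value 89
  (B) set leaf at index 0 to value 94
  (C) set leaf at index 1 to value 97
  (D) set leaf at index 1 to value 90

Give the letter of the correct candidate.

Answer: C

Derivation:
Original leaves: [93, 68, 59, 52]
Target new root: 543
Try each candidate change and compute the resulting root:
Candidate A: set leaf[0] = 89 -> leaves = [89, 68, 59, 52]
  L0: [89, 68, 59, 52]
  L1: h(89,68)=(89*31+68)%997=833 h(59,52)=(59*31+52)%997=884 -> [833, 884]
  L2: h(833,884)=(833*31+884)%997=785 -> [785]
  root = 785 != target 543
Candidate B: set leaf[0] = 94 -> leaves = [94, 68, 59, 52]
  L0: [94, 68, 59, 52]
  L1: h(94,68)=(94*31+68)%997=988 h(59,52)=(59*31+52)%997=884 -> [988, 884]
  L2: h(988,884)=(988*31+884)%997=605 -> [605]
  root = 605 != target 543
Candidate C: set leaf[1] = 97 -> leaves = [93, 97, 59, 52]
  L0: [93, 97, 59, 52]
  L1: h(93,97)=(93*31+97)%997=986 h(59,52)=(59*31+52)%997=884 -> [986, 884]
  L2: h(986,884)=(986*31+884)%997=543 -> [543]
  root = 543 == target 543  ** MATCH **
Candidate D: set leaf[1] = 90 -> leaves = [93, 90, 59, 52]
  L0: [93, 90, 59, 52]
  L1: h(93,90)=(93*31+90)%997=979 h(59,52)=(59*31+52)%997=884 -> [979, 884]
  L2: h(979,884)=(979*31+884)%997=326 -> [326]
  root = 326 != target 543
Candidate C produces the target root.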